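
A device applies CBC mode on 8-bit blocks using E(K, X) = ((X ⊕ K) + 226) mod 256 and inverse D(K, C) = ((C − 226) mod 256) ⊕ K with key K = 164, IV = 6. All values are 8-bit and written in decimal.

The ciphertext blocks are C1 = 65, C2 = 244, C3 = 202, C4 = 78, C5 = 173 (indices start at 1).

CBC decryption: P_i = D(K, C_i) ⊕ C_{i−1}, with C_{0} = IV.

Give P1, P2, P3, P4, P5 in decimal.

P1: D(K, 65) = 251; 251 ⊕ 6 = 253.
P2: D(K, 244) = 182; 182 ⊕ 65 = 247.
P3: D(K, 202) = 76; 76 ⊕ 244 = 184.
P4: D(K, 78) = 200; 200 ⊕ 202 = 2.
P5: D(K, 173) = 111; 111 ⊕ 78 = 33.

P1 = 253, P2 = 247, P3 = 184, P4 = 2, P5 = 33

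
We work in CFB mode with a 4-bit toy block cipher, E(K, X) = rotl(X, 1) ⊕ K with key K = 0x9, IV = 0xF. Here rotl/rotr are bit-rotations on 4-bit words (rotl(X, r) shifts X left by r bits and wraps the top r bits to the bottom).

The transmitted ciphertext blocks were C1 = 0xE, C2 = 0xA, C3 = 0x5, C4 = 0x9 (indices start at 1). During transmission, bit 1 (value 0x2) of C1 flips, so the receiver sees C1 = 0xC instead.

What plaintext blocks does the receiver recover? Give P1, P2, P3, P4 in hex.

CFB decryption: P_i = C_i ⊕ E(K, C_{i−1}), with C_{0} = IV.
Only C1 changed, to 0xC. In CFB, a change in C_i flips the same bit in P_i and garbles P_{i+1}. Decrypting the received ciphertext:
P1: E(K, 0xF) = 0x6; 0xC ⊕ 0x6 = 0xA.
P2: E(K, 0xC) = 0x0; 0xA ⊕ 0x0 = 0xA.
P3: E(K, 0xA) = 0xC; 0x5 ⊕ 0xC = 0x9.
P4: E(K, 0x5) = 0x3; 0x9 ⊕ 0x3 = 0xA.
Blocks that differ from the original plaintext: P1, P2.

P1 = 0xA, P2 = 0xA, P3 = 0x9, P4 = 0xA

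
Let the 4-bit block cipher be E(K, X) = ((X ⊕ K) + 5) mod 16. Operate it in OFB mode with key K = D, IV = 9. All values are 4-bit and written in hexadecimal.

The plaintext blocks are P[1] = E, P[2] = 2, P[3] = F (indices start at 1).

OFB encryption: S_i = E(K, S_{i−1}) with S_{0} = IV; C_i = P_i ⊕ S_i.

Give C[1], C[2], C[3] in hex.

C[1] = 7, C[2] = B, C[3] = 6

C[1]: S = E(K, 9) = 9; E ⊕ 9 = 7.
C[2]: S = E(K, 9) = 9; 2 ⊕ 9 = B.
C[3]: S = E(K, 9) = 9; F ⊕ 9 = 6.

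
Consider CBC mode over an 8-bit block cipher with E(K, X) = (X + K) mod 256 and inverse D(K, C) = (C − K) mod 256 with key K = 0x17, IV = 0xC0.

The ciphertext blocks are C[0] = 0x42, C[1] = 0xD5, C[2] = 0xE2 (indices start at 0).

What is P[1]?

P[1] = 0xFC

CBC decryption: P_i = D(K, C_i) ⊕ C_{i−1}, with C_{−1} = IV.
P[1]: D(K, 0xD5) = 0xBE; 0xBE ⊕ 0x42 = 0xFC.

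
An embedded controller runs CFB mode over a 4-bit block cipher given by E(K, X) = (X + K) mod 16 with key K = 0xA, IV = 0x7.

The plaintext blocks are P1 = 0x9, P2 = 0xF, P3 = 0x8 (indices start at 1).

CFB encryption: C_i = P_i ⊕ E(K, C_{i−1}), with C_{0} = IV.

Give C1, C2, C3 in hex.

C1: E(K, 0x7) = 0x1; 0x9 ⊕ 0x1 = 0x8.
C2: E(K, 0x8) = 0x2; 0xF ⊕ 0x2 = 0xD.
C3: E(K, 0xD) = 0x7; 0x8 ⊕ 0x7 = 0xF.

C1 = 0x8, C2 = 0xD, C3 = 0xF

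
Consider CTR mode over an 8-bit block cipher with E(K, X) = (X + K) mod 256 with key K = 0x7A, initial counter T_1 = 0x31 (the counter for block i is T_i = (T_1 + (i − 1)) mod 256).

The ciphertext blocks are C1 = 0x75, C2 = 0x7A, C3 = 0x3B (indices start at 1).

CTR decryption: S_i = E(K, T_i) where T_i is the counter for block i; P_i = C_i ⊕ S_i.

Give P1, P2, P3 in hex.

P1: T = 0x31, S = E(K, T) = 0xAB; 0x75 ⊕ 0xAB = 0xDE.
P2: T = 0x32, S = E(K, T) = 0xAC; 0x7A ⊕ 0xAC = 0xD6.
P3: T = 0x33, S = E(K, T) = 0xAD; 0x3B ⊕ 0xAD = 0x96.

P1 = 0xDE, P2 = 0xD6, P3 = 0x96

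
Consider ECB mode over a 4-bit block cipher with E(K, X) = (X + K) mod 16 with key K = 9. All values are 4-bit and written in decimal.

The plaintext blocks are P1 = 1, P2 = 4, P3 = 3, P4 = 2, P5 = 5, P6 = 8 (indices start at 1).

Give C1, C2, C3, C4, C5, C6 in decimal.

ECB encryption: C_i = E(K, P_i).
C1: E(K, 1) = 10.
C2: E(K, 4) = 13.
C3: E(K, 3) = 12.
C4: E(K, 2) = 11.
C5: E(K, 5) = 14.
C6: E(K, 8) = 1.

C1 = 10, C2 = 13, C3 = 12, C4 = 11, C5 = 14, C6 = 1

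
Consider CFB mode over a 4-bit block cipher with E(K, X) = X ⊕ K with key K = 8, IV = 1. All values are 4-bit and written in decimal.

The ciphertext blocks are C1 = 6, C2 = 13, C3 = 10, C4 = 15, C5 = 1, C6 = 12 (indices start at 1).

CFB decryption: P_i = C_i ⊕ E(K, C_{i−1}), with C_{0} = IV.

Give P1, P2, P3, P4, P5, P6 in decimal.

P1 = 15, P2 = 3, P3 = 15, P4 = 13, P5 = 6, P6 = 5

P1: E(K, 1) = 9; 6 ⊕ 9 = 15.
P2: E(K, 6) = 14; 13 ⊕ 14 = 3.
P3: E(K, 13) = 5; 10 ⊕ 5 = 15.
P4: E(K, 10) = 2; 15 ⊕ 2 = 13.
P5: E(K, 15) = 7; 1 ⊕ 7 = 6.
P6: E(K, 1) = 9; 12 ⊕ 9 = 5.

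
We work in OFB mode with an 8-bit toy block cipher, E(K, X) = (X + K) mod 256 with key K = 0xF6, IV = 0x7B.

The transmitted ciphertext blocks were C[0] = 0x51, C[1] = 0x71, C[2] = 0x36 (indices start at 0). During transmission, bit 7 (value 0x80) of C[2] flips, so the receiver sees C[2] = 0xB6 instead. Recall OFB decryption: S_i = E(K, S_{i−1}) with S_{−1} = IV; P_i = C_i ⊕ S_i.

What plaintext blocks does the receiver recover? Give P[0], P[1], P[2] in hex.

Only C[2] changed, to 0xB6. In OFB, a change in C_i flips the same bit in P_i only; the keystream is unaffected. Decrypting the received ciphertext:
P[0]: S = E(K, 0x7B) = 0x71; 0x51 ⊕ 0x71 = 0x20.
P[1]: S = E(K, 0x71) = 0x67; 0x71 ⊕ 0x67 = 0x16.
P[2]: S = E(K, 0x67) = 0x5D; 0xB6 ⊕ 0x5D = 0xEB.
Blocks that differ from the original plaintext: P[2].

P[0] = 0x20, P[1] = 0x16, P[2] = 0xEB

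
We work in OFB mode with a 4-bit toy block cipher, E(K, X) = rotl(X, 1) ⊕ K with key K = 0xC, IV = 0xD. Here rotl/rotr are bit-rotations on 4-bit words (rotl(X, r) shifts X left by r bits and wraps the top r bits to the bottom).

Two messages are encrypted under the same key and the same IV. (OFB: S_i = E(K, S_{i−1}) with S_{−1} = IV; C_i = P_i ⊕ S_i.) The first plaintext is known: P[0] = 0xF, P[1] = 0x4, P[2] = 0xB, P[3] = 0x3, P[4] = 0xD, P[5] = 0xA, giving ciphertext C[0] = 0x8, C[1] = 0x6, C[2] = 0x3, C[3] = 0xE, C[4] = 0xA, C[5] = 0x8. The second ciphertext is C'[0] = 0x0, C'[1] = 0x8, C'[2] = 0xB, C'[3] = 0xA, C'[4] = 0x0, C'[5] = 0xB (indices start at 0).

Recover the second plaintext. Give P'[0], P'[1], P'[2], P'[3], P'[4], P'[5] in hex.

In OFB with a reused IV, both messages share the same keystream S_i, so C_i ⊕ C'_i = P_i ⊕ P'_i and thus P'_i = P_i ⊕ C_i ⊕ C'_i.
P'[0]: 0xF ⊕ 0x8 ⊕ 0x0 = 0x7.
P'[1]: 0x4 ⊕ 0x6 ⊕ 0x8 = 0xA.
P'[2]: 0xB ⊕ 0x3 ⊕ 0xB = 0x3.
P'[3]: 0x3 ⊕ 0xE ⊕ 0xA = 0x7.
P'[4]: 0xD ⊕ 0xA ⊕ 0x0 = 0x7.
P'[5]: 0xA ⊕ 0x8 ⊕ 0xB = 0x9.

P'[0] = 0x7, P'[1] = 0xA, P'[2] = 0x3, P'[3] = 0x7, P'[4] = 0x7, P'[5] = 0x9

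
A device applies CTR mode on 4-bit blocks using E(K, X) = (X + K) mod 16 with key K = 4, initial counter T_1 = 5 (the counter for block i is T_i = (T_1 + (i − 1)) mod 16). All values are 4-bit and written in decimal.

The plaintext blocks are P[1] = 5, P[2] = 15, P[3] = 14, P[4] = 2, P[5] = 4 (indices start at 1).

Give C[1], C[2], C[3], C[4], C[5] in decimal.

CTR encryption: S_i = E(K, T_i) where T_i is the counter for block i; C_i = P_i ⊕ S_i.
C[1]: T = 5, S = E(K, T) = 9; 5 ⊕ 9 = 12.
C[2]: T = 6, S = E(K, T) = 10; 15 ⊕ 10 = 5.
C[3]: T = 7, S = E(K, T) = 11; 14 ⊕ 11 = 5.
C[4]: T = 8, S = E(K, T) = 12; 2 ⊕ 12 = 14.
C[5]: T = 9, S = E(K, T) = 13; 4 ⊕ 13 = 9.

C[1] = 12, C[2] = 5, C[3] = 5, C[4] = 14, C[5] = 9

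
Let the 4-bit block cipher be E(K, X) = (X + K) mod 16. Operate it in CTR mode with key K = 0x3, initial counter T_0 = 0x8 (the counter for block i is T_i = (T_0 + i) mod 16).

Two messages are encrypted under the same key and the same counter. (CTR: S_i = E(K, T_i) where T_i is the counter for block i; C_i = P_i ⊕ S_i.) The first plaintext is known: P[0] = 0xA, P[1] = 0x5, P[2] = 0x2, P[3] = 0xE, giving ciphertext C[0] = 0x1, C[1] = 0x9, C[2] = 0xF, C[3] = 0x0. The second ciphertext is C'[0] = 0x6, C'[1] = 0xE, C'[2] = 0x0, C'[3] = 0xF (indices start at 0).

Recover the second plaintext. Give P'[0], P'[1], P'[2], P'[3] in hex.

P'[0] = 0xD, P'[1] = 0x2, P'[2] = 0xD, P'[3] = 0x1

In CTR with a reused counter, both messages share the same keystream S_i, so C_i ⊕ C'_i = P_i ⊕ P'_i and thus P'_i = P_i ⊕ C_i ⊕ C'_i.
P'[0]: 0xA ⊕ 0x1 ⊕ 0x6 = 0xD.
P'[1]: 0x5 ⊕ 0x9 ⊕ 0xE = 0x2.
P'[2]: 0x2 ⊕ 0xF ⊕ 0x0 = 0xD.
P'[3]: 0xE ⊕ 0x0 ⊕ 0xF = 0x1.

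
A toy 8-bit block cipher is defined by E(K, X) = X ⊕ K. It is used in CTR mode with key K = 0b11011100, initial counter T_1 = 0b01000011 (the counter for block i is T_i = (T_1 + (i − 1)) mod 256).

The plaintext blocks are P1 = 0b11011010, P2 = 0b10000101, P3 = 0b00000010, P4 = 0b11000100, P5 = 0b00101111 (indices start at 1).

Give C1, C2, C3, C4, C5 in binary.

CTR encryption: S_i = E(K, T_i) where T_i is the counter for block i; C_i = P_i ⊕ S_i.
C1: T = 0b01000011, S = E(K, T) = 0b10011111; 0b11011010 ⊕ 0b10011111 = 0b01000101.
C2: T = 0b01000100, S = E(K, T) = 0b10011000; 0b10000101 ⊕ 0b10011000 = 0b00011101.
C3: T = 0b01000101, S = E(K, T) = 0b10011001; 0b00000010 ⊕ 0b10011001 = 0b10011011.
C4: T = 0b01000110, S = E(K, T) = 0b10011010; 0b11000100 ⊕ 0b10011010 = 0b01011110.
C5: T = 0b01000111, S = E(K, T) = 0b10011011; 0b00101111 ⊕ 0b10011011 = 0b10110100.

C1 = 0b01000101, C2 = 0b00011101, C3 = 0b10011011, C4 = 0b01011110, C5 = 0b10110100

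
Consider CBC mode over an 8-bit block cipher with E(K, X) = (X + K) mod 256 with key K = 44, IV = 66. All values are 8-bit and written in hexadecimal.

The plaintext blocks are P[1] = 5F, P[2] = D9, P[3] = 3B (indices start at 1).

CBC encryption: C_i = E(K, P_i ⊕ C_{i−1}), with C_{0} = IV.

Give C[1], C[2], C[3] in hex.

C[1]: P[1] ⊕ 66 = 39; E(K, 39) = 7D.
C[2]: P[2] ⊕ 7D = A4; E(K, A4) = E8.
C[3]: P[3] ⊕ E8 = D3; E(K, D3) = 17.

C[1] = 7D, C[2] = E8, C[3] = 17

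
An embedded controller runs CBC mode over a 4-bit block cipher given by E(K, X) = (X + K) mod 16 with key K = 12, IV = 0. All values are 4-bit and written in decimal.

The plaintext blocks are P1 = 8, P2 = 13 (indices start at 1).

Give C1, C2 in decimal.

C1 = 4, C2 = 5

CBC encryption: C_i = E(K, P_i ⊕ C_{i−1}), with C_{0} = IV.
C1: P1 ⊕ 0 = 8; E(K, 8) = 4.
C2: P2 ⊕ 4 = 9; E(K, 9) = 5.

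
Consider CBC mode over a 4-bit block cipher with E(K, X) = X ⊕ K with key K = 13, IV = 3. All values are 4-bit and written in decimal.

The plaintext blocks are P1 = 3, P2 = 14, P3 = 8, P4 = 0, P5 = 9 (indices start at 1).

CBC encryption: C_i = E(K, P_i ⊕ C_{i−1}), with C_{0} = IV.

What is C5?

C1: P1 ⊕ 3 = 0; E(K, 0) = 13.
C2: P2 ⊕ 13 = 3; E(K, 3) = 14.
C3: P3 ⊕ 14 = 6; E(K, 6) = 11.
C4: P4 ⊕ 11 = 11; E(K, 11) = 6.
C5: P5 ⊕ 6 = 15; E(K, 15) = 2.

C5 = 2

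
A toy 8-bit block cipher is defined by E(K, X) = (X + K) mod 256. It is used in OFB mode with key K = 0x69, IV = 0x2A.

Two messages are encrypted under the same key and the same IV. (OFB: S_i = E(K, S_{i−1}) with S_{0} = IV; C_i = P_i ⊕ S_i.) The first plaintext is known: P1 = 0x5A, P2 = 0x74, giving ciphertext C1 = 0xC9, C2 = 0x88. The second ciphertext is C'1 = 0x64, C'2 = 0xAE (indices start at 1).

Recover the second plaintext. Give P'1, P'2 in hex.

P'1 = 0xF7, P'2 = 0x52

In OFB with a reused IV, both messages share the same keystream S_i, so C_i ⊕ C'_i = P_i ⊕ P'_i and thus P'_i = P_i ⊕ C_i ⊕ C'_i.
P'1: 0x5A ⊕ 0xC9 ⊕ 0x64 = 0xF7.
P'2: 0x74 ⊕ 0x88 ⊕ 0xAE = 0x52.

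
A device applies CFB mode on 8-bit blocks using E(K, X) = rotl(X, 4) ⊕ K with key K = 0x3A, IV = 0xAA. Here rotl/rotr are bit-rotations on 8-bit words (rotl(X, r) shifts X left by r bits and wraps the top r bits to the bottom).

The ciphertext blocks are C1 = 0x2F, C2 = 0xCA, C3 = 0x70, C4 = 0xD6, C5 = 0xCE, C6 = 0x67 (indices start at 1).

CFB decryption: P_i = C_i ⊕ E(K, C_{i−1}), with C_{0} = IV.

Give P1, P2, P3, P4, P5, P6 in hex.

P1 = 0xBF, P2 = 0x02, P3 = 0xE6, P4 = 0xEB, P5 = 0x99, P6 = 0xB1

P1: E(K, 0xAA) = 0x90; 0x2F ⊕ 0x90 = 0xBF.
P2: E(K, 0x2F) = 0xC8; 0xCA ⊕ 0xC8 = 0x02.
P3: E(K, 0xCA) = 0x96; 0x70 ⊕ 0x96 = 0xE6.
P4: E(K, 0x70) = 0x3D; 0xD6 ⊕ 0x3D = 0xEB.
P5: E(K, 0xD6) = 0x57; 0xCE ⊕ 0x57 = 0x99.
P6: E(K, 0xCE) = 0xD6; 0x67 ⊕ 0xD6 = 0xB1.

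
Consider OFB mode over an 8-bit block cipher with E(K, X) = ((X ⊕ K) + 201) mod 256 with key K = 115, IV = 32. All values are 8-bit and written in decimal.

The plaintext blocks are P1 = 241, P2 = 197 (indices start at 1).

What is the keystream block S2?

OFB encryption: S_i = E(K, S_{i−1}) with S_{0} = IV; C_i = P_i ⊕ S_i.
C1: S = E(K, 32) = 28; 241 ⊕ 28 = 237.
C2: S = E(K, 28) = 56; 197 ⊕ 56 = 253.
So S2 = 56.

56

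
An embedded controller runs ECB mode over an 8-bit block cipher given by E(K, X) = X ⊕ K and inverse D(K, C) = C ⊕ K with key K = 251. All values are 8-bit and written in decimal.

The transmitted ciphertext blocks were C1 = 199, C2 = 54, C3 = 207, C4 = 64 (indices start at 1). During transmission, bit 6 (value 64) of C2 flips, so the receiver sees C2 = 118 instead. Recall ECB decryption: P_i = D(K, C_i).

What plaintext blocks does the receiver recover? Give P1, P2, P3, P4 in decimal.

P1 = 60, P2 = 141, P3 = 52, P4 = 187

Only C2 changed, to 118. In ECB, a change in C_i affects only P_i. Decrypting the received ciphertext:
P1: D(K, 199) = 60.
P2: D(K, 118) = 141.
P3: D(K, 207) = 52.
P4: D(K, 64) = 187.
Blocks that differ from the original plaintext: P2.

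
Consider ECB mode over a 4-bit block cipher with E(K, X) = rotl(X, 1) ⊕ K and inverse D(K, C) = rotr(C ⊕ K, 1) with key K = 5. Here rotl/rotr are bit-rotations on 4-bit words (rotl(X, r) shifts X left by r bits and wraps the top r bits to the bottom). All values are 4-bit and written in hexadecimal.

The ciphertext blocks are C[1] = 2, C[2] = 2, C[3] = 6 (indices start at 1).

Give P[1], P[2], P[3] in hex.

P[1] = B, P[2] = B, P[3] = 9

ECB decryption: P_i = D(K, C_i).
P[1]: D(K, 2) = B.
P[2]: D(K, 2) = B.
P[3]: D(K, 6) = 9.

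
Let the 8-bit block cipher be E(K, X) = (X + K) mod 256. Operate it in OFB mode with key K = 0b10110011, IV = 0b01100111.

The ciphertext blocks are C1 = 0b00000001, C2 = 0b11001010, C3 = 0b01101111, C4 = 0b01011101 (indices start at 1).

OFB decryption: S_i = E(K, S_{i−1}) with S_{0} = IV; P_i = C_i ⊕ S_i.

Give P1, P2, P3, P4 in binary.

P1: S = E(K, 0b01100111) = 0b00011010; 0b00000001 ⊕ 0b00011010 = 0b00011011.
P2: S = E(K, 0b00011010) = 0b11001101; 0b11001010 ⊕ 0b11001101 = 0b00000111.
P3: S = E(K, 0b11001101) = 0b10000000; 0b01101111 ⊕ 0b10000000 = 0b11101111.
P4: S = E(K, 0b10000000) = 0b00110011; 0b01011101 ⊕ 0b00110011 = 0b01101110.

P1 = 0b00011011, P2 = 0b00000111, P3 = 0b11101111, P4 = 0b01101110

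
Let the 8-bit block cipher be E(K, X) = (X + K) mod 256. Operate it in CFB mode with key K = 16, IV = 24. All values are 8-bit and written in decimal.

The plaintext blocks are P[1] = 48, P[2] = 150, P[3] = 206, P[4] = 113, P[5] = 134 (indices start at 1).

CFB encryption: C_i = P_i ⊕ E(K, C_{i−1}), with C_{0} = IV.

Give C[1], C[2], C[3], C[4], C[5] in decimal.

C[1]: E(K, 24) = 40; 48 ⊕ 40 = 24.
C[2]: E(K, 24) = 40; 150 ⊕ 40 = 190.
C[3]: E(K, 190) = 206; 206 ⊕ 206 = 0.
C[4]: E(K, 0) = 16; 113 ⊕ 16 = 97.
C[5]: E(K, 97) = 113; 134 ⊕ 113 = 247.

C[1] = 24, C[2] = 190, C[3] = 0, C[4] = 97, C[5] = 247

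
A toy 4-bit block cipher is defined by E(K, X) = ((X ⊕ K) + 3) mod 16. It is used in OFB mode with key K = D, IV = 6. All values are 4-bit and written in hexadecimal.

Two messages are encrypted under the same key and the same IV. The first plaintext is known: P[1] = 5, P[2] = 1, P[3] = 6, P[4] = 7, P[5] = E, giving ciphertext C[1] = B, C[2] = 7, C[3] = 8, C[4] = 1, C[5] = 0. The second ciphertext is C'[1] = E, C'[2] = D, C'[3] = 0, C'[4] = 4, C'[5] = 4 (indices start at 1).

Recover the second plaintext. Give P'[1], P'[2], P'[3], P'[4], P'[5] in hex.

In OFB with a reused IV, both messages share the same keystream S_i, so C_i ⊕ C'_i = P_i ⊕ P'_i and thus P'_i = P_i ⊕ C_i ⊕ C'_i.
P'[1]: 5 ⊕ B ⊕ E = 0.
P'[2]: 1 ⊕ 7 ⊕ D = B.
P'[3]: 6 ⊕ 8 ⊕ 0 = E.
P'[4]: 7 ⊕ 1 ⊕ 4 = 2.
P'[5]: E ⊕ 0 ⊕ 4 = A.

P'[1] = 0, P'[2] = B, P'[3] = E, P'[4] = 2, P'[5] = A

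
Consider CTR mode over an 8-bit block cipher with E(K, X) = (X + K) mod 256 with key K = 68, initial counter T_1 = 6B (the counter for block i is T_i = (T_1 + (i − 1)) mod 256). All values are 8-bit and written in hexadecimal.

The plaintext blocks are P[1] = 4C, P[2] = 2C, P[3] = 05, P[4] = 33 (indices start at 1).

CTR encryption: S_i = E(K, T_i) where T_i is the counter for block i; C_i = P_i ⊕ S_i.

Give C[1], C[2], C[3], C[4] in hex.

C[1]: T = 6B, S = E(K, T) = D3; 4C ⊕ D3 = 9F.
C[2]: T = 6C, S = E(K, T) = D4; 2C ⊕ D4 = F8.
C[3]: T = 6D, S = E(K, T) = D5; 05 ⊕ D5 = D0.
C[4]: T = 6E, S = E(K, T) = D6; 33 ⊕ D6 = E5.

C[1] = 9F, C[2] = F8, C[3] = D0, C[4] = E5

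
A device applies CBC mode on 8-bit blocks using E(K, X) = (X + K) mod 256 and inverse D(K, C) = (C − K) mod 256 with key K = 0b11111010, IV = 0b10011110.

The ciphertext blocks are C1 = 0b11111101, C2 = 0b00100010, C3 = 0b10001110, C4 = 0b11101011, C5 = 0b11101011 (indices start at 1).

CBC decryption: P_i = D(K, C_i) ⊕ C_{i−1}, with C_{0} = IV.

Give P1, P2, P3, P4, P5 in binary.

P1 = 0b10011101, P2 = 0b11010101, P3 = 0b10110110, P4 = 0b01111111, P5 = 0b00011010

P1: D(K, 0b11111101) = 0b00000011; 0b00000011 ⊕ 0b10011110 = 0b10011101.
P2: D(K, 0b00100010) = 0b00101000; 0b00101000 ⊕ 0b11111101 = 0b11010101.
P3: D(K, 0b10001110) = 0b10010100; 0b10010100 ⊕ 0b00100010 = 0b10110110.
P4: D(K, 0b11101011) = 0b11110001; 0b11110001 ⊕ 0b10001110 = 0b01111111.
P5: D(K, 0b11101011) = 0b11110001; 0b11110001 ⊕ 0b11101011 = 0b00011010.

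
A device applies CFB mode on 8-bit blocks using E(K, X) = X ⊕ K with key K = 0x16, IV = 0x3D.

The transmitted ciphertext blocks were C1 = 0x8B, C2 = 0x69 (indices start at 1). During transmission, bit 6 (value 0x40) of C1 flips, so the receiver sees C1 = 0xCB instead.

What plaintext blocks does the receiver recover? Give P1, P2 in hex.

CFB decryption: P_i = C_i ⊕ E(K, C_{i−1}), with C_{0} = IV.
Only C1 changed, to 0xCB. In CFB, a change in C_i flips the same bit in P_i and garbles P_{i+1}. Decrypting the received ciphertext:
P1: E(K, 0x3D) = 0x2B; 0xCB ⊕ 0x2B = 0xE0.
P2: E(K, 0xCB) = 0xDD; 0x69 ⊕ 0xDD = 0xB4.
Blocks that differ from the original plaintext: P1, P2.

P1 = 0xE0, P2 = 0xB4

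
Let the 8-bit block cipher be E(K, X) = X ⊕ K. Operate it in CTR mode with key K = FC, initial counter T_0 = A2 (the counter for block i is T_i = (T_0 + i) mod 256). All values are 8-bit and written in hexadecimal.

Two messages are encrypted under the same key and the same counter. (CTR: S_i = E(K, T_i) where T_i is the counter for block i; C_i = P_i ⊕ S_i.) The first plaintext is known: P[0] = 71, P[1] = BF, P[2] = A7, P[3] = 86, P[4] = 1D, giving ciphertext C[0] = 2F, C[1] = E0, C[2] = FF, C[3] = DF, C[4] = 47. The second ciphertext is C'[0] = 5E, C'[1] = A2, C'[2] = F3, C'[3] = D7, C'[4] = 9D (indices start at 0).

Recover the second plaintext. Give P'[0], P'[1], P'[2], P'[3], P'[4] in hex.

In CTR with a reused counter, both messages share the same keystream S_i, so C_i ⊕ C'_i = P_i ⊕ P'_i and thus P'_i = P_i ⊕ C_i ⊕ C'_i.
P'[0]: 71 ⊕ 2F ⊕ 5E = 00.
P'[1]: BF ⊕ E0 ⊕ A2 = FD.
P'[2]: A7 ⊕ FF ⊕ F3 = AB.
P'[3]: 86 ⊕ DF ⊕ D7 = 8E.
P'[4]: 1D ⊕ 47 ⊕ 9D = C7.

P'[0] = 00, P'[1] = FD, P'[2] = AB, P'[3] = 8E, P'[4] = C7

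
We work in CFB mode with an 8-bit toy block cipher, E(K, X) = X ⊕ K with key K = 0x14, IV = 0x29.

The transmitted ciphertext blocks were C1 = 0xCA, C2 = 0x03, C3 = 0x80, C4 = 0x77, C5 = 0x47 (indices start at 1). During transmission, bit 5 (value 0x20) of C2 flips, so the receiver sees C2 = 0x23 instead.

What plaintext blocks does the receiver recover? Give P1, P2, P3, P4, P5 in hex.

P1 = 0xF7, P2 = 0xFD, P3 = 0xB7, P4 = 0xE3, P5 = 0x24

CFB decryption: P_i = C_i ⊕ E(K, C_{i−1}), with C_{0} = IV.
Only C2 changed, to 0x23. In CFB, a change in C_i flips the same bit in P_i and garbles P_{i+1}. Decrypting the received ciphertext:
P1: E(K, 0x29) = 0x3D; 0xCA ⊕ 0x3D = 0xF7.
P2: E(K, 0xCA) = 0xDE; 0x23 ⊕ 0xDE = 0xFD.
P3: E(K, 0x23) = 0x37; 0x80 ⊕ 0x37 = 0xB7.
P4: E(K, 0x80) = 0x94; 0x77 ⊕ 0x94 = 0xE3.
P5: E(K, 0x77) = 0x63; 0x47 ⊕ 0x63 = 0x24.
Blocks that differ from the original plaintext: P2, P3.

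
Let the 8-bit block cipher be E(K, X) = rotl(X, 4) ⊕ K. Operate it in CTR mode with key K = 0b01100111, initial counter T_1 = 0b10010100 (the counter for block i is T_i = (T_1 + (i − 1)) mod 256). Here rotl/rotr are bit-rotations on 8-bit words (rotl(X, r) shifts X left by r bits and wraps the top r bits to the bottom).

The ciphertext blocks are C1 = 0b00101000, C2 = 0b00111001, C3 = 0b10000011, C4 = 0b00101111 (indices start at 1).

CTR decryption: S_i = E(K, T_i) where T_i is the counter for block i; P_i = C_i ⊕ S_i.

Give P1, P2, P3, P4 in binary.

P1: T = 0b10010100, S = E(K, T) = 0b00101110; 0b00101000 ⊕ 0b00101110 = 0b00000110.
P2: T = 0b10010101, S = E(K, T) = 0b00111110; 0b00111001 ⊕ 0b00111110 = 0b00000111.
P3: T = 0b10010110, S = E(K, T) = 0b00001110; 0b10000011 ⊕ 0b00001110 = 0b10001101.
P4: T = 0b10010111, S = E(K, T) = 0b00011110; 0b00101111 ⊕ 0b00011110 = 0b00110001.

P1 = 0b00000110, P2 = 0b00000111, P3 = 0b10001101, P4 = 0b00110001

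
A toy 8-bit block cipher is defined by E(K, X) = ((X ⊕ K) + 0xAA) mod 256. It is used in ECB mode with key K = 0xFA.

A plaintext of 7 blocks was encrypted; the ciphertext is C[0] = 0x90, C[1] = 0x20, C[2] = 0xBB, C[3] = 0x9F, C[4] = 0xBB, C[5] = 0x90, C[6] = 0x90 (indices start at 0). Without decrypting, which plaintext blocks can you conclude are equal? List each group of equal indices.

ECB encrypts each block independently with the same key, so equal ciphertext blocks imply equal plaintext blocks.
C[0] = C[5] = C[6] = 0x90, so P[0] = P[5] = P[6].
C[2] = C[4] = 0xBB, so P[2] = P[4].

P[0] = P[5] = P[6]; P[2] = P[4]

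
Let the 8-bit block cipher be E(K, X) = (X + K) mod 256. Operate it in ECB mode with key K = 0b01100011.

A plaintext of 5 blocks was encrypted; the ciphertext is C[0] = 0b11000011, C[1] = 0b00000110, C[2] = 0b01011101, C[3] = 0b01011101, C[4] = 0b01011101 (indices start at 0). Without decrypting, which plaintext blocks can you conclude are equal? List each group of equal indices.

ECB encrypts each block independently with the same key, so equal ciphertext blocks imply equal plaintext blocks.
C[2] = C[3] = C[4] = 0b01011101, so P[2] = P[3] = P[4].

P[2] = P[3] = P[4]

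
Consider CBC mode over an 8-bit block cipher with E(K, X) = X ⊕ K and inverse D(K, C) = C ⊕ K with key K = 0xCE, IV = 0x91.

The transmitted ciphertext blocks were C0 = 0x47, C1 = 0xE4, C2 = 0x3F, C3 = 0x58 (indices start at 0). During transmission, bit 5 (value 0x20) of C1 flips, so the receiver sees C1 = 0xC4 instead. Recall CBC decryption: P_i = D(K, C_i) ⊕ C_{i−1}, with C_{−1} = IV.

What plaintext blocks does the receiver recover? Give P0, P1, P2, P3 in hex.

P0 = 0x18, P1 = 0x4D, P2 = 0x35, P3 = 0xA9

Only C1 changed, to 0xC4. In CBC, a change in C_i garbles P_i and flips the same bit in P_{i+1}. Decrypting the received ciphertext:
P0: D(K, 0x47) = 0x89; 0x89 ⊕ 0x91 = 0x18.
P1: D(K, 0xC4) = 0x0A; 0x0A ⊕ 0x47 = 0x4D.
P2: D(K, 0x3F) = 0xF1; 0xF1 ⊕ 0xC4 = 0x35.
P3: D(K, 0x58) = 0x96; 0x96 ⊕ 0x3F = 0xA9.
Blocks that differ from the original plaintext: P1, P2.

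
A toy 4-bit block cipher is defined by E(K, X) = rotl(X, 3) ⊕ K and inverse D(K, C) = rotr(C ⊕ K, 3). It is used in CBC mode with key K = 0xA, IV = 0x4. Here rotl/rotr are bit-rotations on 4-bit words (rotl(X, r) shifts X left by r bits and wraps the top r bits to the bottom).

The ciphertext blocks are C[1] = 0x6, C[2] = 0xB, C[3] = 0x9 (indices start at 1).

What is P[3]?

P[3] = 0xD

CBC decryption: P_i = D(K, C_i) ⊕ C_{i−1}, with C_{0} = IV.
P[3]: D(K, 0x9) = 0x6; 0x6 ⊕ 0xB = 0xD.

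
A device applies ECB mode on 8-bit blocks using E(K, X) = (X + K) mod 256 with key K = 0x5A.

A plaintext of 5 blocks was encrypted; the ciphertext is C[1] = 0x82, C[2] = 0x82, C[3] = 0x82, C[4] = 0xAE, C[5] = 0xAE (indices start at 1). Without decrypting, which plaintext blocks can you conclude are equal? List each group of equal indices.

ECB encrypts each block independently with the same key, so equal ciphertext blocks imply equal plaintext blocks.
C[1] = C[2] = C[3] = 0x82, so P[1] = P[2] = P[3].
C[4] = C[5] = 0xAE, so P[4] = P[5].

P[1] = P[2] = P[3]; P[4] = P[5]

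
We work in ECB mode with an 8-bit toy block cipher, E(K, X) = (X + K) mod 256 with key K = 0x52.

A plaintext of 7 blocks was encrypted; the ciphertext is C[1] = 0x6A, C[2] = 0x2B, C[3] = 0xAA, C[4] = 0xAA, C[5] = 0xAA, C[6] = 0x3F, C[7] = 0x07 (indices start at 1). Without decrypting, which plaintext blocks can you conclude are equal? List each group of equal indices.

P[3] = P[4] = P[5]

ECB encrypts each block independently with the same key, so equal ciphertext blocks imply equal plaintext blocks.
C[3] = C[4] = C[5] = 0xAA, so P[3] = P[4] = P[5].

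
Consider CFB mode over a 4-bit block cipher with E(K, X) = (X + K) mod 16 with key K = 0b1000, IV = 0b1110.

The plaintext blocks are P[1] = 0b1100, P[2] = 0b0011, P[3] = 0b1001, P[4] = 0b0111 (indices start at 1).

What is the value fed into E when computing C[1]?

CFB encryption: C_i = P_i ⊕ E(K, C_{i−1}), with C_{0} = IV.
C[1]: E(K, 0b1110) = 0b0110; 0b1100 ⊕ 0b0110 = 0b1010.
So the input to E for block [1] is 0b1110.

0b1110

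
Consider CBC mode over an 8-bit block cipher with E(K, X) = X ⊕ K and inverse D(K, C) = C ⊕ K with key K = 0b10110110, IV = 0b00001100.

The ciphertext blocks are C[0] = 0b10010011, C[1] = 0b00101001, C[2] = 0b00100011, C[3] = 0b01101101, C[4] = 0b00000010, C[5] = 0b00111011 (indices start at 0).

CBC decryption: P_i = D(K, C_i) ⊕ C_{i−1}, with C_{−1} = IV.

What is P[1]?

P[1]: D(K, 0b00101001) = 0b10011111; 0b10011111 ⊕ 0b10010011 = 0b00001100.

P[1] = 0b00001100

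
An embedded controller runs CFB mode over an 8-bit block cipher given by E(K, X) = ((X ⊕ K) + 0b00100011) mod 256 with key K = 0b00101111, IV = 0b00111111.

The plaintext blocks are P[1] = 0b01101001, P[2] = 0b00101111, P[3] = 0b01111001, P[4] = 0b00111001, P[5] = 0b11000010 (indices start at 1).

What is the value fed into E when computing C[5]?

0b00101001

CFB encryption: C_i = P_i ⊕ E(K, C_{i−1}), with C_{0} = IV.
C[1]: E(K, 0b00111111) = 0b00110011; 0b01101001 ⊕ 0b00110011 = 0b01011010.
C[2]: E(K, 0b01011010) = 0b10011000; 0b00101111 ⊕ 0b10011000 = 0b10110111.
C[3]: E(K, 0b10110111) = 0b10111011; 0b01111001 ⊕ 0b10111011 = 0b11000010.
C[4]: E(K, 0b11000010) = 0b00010000; 0b00111001 ⊕ 0b00010000 = 0b00101001.
C[5]: E(K, 0b00101001) = 0b00101001; 0b11000010 ⊕ 0b00101001 = 0b11101011.
So the input to E for block [5] is 0b00101001.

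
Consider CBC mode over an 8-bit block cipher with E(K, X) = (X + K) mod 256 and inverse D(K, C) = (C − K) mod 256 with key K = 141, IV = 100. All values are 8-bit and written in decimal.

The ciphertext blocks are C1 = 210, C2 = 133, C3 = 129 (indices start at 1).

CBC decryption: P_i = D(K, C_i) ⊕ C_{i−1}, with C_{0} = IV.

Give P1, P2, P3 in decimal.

P1: D(K, 210) = 69; 69 ⊕ 100 = 33.
P2: D(K, 133) = 248; 248 ⊕ 210 = 42.
P3: D(K, 129) = 244; 244 ⊕ 133 = 113.

P1 = 33, P2 = 42, P3 = 113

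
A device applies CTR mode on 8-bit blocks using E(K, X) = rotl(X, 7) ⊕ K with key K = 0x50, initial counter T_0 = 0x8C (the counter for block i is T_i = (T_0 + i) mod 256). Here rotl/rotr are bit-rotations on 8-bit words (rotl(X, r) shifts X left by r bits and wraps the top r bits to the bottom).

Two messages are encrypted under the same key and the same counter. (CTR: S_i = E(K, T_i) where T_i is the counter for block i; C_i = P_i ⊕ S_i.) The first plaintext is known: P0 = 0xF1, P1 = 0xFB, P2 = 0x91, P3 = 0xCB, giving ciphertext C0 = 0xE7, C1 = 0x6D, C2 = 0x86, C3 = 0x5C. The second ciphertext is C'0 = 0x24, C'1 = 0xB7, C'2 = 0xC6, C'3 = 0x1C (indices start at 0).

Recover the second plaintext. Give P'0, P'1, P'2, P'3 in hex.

P'0 = 0x32, P'1 = 0x21, P'2 = 0xD1, P'3 = 0x8B

In CTR with a reused counter, both messages share the same keystream S_i, so C_i ⊕ C'_i = P_i ⊕ P'_i and thus P'_i = P_i ⊕ C_i ⊕ C'_i.
P'0: 0xF1 ⊕ 0xE7 ⊕ 0x24 = 0x32.
P'1: 0xFB ⊕ 0x6D ⊕ 0xB7 = 0x21.
P'2: 0x91 ⊕ 0x86 ⊕ 0xC6 = 0xD1.
P'3: 0xCB ⊕ 0x5C ⊕ 0x1C = 0x8B.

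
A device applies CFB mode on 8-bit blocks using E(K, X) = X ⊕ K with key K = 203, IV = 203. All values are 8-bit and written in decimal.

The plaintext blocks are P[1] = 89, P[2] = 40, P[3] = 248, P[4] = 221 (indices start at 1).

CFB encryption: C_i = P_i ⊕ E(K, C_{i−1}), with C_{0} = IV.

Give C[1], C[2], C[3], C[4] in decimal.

C[1] = 89, C[2] = 186, C[3] = 137, C[4] = 159

C[1]: E(K, 203) = 0; 89 ⊕ 0 = 89.
C[2]: E(K, 89) = 146; 40 ⊕ 146 = 186.
C[3]: E(K, 186) = 113; 248 ⊕ 113 = 137.
C[4]: E(K, 137) = 66; 221 ⊕ 66 = 159.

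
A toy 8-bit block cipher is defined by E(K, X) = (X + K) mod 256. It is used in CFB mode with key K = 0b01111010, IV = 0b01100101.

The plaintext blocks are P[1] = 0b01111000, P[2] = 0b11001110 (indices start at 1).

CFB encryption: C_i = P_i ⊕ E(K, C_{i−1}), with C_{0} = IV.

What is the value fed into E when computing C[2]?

0b10100111

C[1]: E(K, 0b01100101) = 0b11011111; 0b01111000 ⊕ 0b11011111 = 0b10100111.
C[2]: E(K, 0b10100111) = 0b00100001; 0b11001110 ⊕ 0b00100001 = 0b11101111.
So the input to E for block [2] is 0b10100111.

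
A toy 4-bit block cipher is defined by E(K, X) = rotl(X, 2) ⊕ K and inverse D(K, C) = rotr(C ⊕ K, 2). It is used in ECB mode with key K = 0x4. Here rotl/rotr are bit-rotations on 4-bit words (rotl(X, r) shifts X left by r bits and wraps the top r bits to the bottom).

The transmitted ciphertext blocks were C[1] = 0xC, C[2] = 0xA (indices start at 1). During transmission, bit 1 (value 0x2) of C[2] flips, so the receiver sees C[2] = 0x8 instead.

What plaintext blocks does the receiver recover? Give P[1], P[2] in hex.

ECB decryption: P_i = D(K, C_i).
Only C[2] changed, to 0x8. In ECB, a change in C_i affects only P_i. Decrypting the received ciphertext:
P[1]: D(K, 0xC) = 0x2.
P[2]: D(K, 0x8) = 0x3.
Blocks that differ from the original plaintext: P[2].

P[1] = 0x2, P[2] = 0x3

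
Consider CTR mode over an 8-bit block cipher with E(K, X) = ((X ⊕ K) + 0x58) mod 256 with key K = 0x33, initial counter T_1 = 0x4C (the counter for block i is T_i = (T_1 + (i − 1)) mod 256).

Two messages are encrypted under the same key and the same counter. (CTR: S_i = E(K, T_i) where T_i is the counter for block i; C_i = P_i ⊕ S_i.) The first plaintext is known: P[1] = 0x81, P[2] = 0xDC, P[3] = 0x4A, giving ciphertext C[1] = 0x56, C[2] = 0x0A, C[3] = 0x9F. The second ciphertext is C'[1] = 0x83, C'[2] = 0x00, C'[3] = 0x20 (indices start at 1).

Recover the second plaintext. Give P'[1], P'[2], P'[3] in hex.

P'[1] = 0x54, P'[2] = 0xD6, P'[3] = 0xF5

In CTR with a reused counter, both messages share the same keystream S_i, so C_i ⊕ C'_i = P_i ⊕ P'_i and thus P'_i = P_i ⊕ C_i ⊕ C'_i.
P'[1]: 0x81 ⊕ 0x56 ⊕ 0x83 = 0x54.
P'[2]: 0xDC ⊕ 0x0A ⊕ 0x00 = 0xD6.
P'[3]: 0x4A ⊕ 0x9F ⊕ 0x20 = 0xF5.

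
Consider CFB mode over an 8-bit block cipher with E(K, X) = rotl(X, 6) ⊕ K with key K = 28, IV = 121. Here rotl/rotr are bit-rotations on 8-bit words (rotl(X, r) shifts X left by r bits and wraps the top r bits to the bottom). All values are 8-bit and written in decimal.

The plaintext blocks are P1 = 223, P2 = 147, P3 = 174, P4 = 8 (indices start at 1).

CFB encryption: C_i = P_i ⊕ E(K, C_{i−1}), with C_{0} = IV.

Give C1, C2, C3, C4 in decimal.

C1: E(K, 121) = 66; 223 ⊕ 66 = 157.
C2: E(K, 157) = 123; 147 ⊕ 123 = 232.
C3: E(K, 232) = 38; 174 ⊕ 38 = 136.
C4: E(K, 136) = 62; 8 ⊕ 62 = 54.

C1 = 157, C2 = 232, C3 = 136, C4 = 54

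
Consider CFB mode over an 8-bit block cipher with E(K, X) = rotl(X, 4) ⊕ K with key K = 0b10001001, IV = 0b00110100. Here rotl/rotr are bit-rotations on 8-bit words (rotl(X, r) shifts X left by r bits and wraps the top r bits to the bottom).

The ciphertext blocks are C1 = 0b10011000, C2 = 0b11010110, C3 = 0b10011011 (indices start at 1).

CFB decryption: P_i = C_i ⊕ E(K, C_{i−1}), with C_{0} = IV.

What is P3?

P3: E(K, 0b11010110) = 0b11100100; 0b10011011 ⊕ 0b11100100 = 0b01111111.

P3 = 0b01111111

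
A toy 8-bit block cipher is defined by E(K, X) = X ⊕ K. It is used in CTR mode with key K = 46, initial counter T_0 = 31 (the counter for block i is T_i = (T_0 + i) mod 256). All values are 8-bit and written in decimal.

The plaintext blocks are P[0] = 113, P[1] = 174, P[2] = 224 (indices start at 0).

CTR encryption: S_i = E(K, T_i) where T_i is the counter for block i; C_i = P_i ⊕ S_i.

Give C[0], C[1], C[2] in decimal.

C[0] = 64, C[1] = 160, C[2] = 239

C[0]: T = 31, S = E(K, T) = 49; 113 ⊕ 49 = 64.
C[1]: T = 32, S = E(K, T) = 14; 174 ⊕ 14 = 160.
C[2]: T = 33, S = E(K, T) = 15; 224 ⊕ 15 = 239.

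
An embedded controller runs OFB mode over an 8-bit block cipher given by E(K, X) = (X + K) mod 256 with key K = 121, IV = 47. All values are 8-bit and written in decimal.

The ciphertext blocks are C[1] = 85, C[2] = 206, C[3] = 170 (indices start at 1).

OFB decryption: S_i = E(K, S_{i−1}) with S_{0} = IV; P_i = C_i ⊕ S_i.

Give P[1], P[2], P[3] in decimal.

P[1] = 253, P[2] = 239, P[3] = 48

P[1]: S = E(K, 47) = 168; 85 ⊕ 168 = 253.
P[2]: S = E(K, 168) = 33; 206 ⊕ 33 = 239.
P[3]: S = E(K, 33) = 154; 170 ⊕ 154 = 48.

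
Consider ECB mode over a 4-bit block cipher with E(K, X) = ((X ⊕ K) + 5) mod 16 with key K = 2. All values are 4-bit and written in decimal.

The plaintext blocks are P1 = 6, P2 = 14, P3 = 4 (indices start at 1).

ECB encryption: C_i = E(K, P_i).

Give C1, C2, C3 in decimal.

C1 = 9, C2 = 1, C3 = 11

C1: E(K, 6) = 9.
C2: E(K, 14) = 1.
C3: E(K, 4) = 11.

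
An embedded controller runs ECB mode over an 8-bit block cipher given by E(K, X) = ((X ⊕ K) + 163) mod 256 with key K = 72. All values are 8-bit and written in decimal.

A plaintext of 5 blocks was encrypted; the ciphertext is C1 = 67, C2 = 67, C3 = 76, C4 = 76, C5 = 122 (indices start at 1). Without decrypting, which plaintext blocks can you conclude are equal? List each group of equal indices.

ECB encrypts each block independently with the same key, so equal ciphertext blocks imply equal plaintext blocks.
C1 = C2 = 67, so P1 = P2.
C3 = C4 = 76, so P3 = P4.

P1 = P2; P3 = P4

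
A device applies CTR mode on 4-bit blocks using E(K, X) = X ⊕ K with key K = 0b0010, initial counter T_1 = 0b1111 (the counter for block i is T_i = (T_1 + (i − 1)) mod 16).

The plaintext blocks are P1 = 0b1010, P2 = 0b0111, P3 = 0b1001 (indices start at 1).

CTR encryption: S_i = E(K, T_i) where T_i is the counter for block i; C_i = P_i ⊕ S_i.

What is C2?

C1: T = 0b1111, S = E(K, T) = 0b1101; 0b1010 ⊕ 0b1101 = 0b0111.
C2: T = 0b0000, S = E(K, T) = 0b0010; 0b0111 ⊕ 0b0010 = 0b0101.

C2 = 0b0101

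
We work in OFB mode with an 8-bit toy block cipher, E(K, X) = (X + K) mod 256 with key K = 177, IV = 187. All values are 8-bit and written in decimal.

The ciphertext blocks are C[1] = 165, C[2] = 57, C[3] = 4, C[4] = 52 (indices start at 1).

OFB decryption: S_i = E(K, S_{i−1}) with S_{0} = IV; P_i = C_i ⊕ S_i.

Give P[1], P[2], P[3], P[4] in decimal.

P[1]: S = E(K, 187) = 108; 165 ⊕ 108 = 201.
P[2]: S = E(K, 108) = 29; 57 ⊕ 29 = 36.
P[3]: S = E(K, 29) = 206; 4 ⊕ 206 = 202.
P[4]: S = E(K, 206) = 127; 52 ⊕ 127 = 75.

P[1] = 201, P[2] = 36, P[3] = 202, P[4] = 75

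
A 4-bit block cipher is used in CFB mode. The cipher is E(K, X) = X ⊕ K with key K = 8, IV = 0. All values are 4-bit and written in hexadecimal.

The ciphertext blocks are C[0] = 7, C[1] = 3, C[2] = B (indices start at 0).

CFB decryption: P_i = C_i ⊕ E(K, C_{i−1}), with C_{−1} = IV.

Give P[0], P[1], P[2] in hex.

P[0] = F, P[1] = C, P[2] = 0

P[0]: E(K, 0) = 8; 7 ⊕ 8 = F.
P[1]: E(K, 7) = F; 3 ⊕ F = C.
P[2]: E(K, 3) = B; B ⊕ B = 0.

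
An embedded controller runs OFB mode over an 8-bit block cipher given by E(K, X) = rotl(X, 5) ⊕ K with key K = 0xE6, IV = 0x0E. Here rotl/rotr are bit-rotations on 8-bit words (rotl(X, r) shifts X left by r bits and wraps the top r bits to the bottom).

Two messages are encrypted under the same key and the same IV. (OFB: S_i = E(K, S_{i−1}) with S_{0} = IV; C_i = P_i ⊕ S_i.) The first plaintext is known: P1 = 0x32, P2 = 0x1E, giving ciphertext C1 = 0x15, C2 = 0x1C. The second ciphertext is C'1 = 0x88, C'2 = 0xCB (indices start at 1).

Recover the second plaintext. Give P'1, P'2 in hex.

P'1 = 0xAF, P'2 = 0xC9

In OFB with a reused IV, both messages share the same keystream S_i, so C_i ⊕ C'_i = P_i ⊕ P'_i and thus P'_i = P_i ⊕ C_i ⊕ C'_i.
P'1: 0x32 ⊕ 0x15 ⊕ 0x88 = 0xAF.
P'2: 0x1E ⊕ 0x1C ⊕ 0xCB = 0xC9.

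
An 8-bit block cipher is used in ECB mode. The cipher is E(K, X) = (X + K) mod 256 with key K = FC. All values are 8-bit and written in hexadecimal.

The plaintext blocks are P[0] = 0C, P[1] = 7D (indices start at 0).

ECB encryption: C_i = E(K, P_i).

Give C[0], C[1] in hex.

C[0]: E(K, 0C) = 08.
C[1]: E(K, 7D) = 79.

C[0] = 08, C[1] = 79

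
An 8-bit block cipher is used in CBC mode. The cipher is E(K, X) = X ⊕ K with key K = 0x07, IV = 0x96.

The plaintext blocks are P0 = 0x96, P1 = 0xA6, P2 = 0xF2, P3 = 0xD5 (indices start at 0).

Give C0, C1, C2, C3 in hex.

CBC encryption: C_i = E(K, P_i ⊕ C_{i−1}), with C_{−1} = IV.
C0: P0 ⊕ 0x96 = 0x00; E(K, 0x00) = 0x07.
C1: P1 ⊕ 0x07 = 0xA1; E(K, 0xA1) = 0xA6.
C2: P2 ⊕ 0xA6 = 0x54; E(K, 0x54) = 0x53.
C3: P3 ⊕ 0x53 = 0x86; E(K, 0x86) = 0x81.

C0 = 0x07, C1 = 0xA6, C2 = 0x53, C3 = 0x81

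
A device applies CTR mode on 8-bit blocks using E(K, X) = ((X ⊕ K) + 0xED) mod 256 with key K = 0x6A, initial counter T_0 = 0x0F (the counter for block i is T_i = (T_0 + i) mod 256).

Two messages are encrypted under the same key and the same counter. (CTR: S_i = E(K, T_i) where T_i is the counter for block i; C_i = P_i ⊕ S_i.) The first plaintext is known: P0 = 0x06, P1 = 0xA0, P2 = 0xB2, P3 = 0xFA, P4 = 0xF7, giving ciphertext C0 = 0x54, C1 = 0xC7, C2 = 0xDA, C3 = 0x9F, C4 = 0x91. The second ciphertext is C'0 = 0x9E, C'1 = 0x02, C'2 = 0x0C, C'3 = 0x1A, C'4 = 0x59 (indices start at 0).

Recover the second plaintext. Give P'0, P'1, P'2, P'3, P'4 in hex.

In CTR with a reused counter, both messages share the same keystream S_i, so C_i ⊕ C'_i = P_i ⊕ P'_i and thus P'_i = P_i ⊕ C_i ⊕ C'_i.
P'0: 0x06 ⊕ 0x54 ⊕ 0x9E = 0xCC.
P'1: 0xA0 ⊕ 0xC7 ⊕ 0x02 = 0x65.
P'2: 0xB2 ⊕ 0xDA ⊕ 0x0C = 0x64.
P'3: 0xFA ⊕ 0x9F ⊕ 0x1A = 0x7F.
P'4: 0xF7 ⊕ 0x91 ⊕ 0x59 = 0x3F.

P'0 = 0xCC, P'1 = 0x65, P'2 = 0x64, P'3 = 0x7F, P'4 = 0x3F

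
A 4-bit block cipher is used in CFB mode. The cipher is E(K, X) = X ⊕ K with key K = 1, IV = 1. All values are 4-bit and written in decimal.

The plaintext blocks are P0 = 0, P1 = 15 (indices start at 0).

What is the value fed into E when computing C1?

CFB encryption: C_i = P_i ⊕ E(K, C_{i−1}), with C_{−1} = IV.
C0: E(K, 1) = 0; 0 ⊕ 0 = 0.
C1: E(K, 0) = 1; 15 ⊕ 1 = 14.
So the input to E for block 1 is 0.

0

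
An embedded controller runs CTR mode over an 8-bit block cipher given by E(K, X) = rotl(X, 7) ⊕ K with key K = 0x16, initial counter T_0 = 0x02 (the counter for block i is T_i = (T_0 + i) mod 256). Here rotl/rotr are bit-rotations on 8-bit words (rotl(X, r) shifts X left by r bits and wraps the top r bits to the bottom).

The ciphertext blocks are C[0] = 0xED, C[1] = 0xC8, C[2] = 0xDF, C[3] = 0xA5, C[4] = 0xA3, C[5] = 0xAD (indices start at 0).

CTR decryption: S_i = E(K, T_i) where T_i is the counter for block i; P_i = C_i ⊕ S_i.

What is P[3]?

P[3] = 0x31

P[3]: T = 0x05, S = E(K, T) = 0x94; 0xA5 ⊕ 0x94 = 0x31.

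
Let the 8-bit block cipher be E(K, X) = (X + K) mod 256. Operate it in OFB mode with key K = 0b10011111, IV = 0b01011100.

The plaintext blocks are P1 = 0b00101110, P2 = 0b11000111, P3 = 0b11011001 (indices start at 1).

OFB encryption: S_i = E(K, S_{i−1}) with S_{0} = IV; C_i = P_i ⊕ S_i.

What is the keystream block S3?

0b00111001

C1: S = E(K, 0b01011100) = 0b11111011; 0b00101110 ⊕ 0b11111011 = 0b11010101.
C2: S = E(K, 0b11111011) = 0b10011010; 0b11000111 ⊕ 0b10011010 = 0b01011101.
C3: S = E(K, 0b10011010) = 0b00111001; 0b11011001 ⊕ 0b00111001 = 0b11100000.
So S3 = 0b00111001.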